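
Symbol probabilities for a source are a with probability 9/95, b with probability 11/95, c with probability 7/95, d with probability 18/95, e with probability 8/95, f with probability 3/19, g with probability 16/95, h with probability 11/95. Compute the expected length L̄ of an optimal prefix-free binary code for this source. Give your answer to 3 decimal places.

2.968 bits/symbol

Repeatedly combine the two least-probable nodes; the expected code length is the sum of the merged weights.
merge 7/95 + 8/95 → 3/19
merge 9/95 + 11/95 → 4/19
merge 11/95 + 3/19 → 26/95
merge 3/19 + 16/95 → 31/95
merge 18/95 + 4/19 → 2/5
merge 26/95 + 31/95 → 3/5
merge 2/5 + 3/5 → 1
L = 3/19 + 4/19 + 26/95 + 31/95 + 2/5 + 3/5 + 1 = 282/95 ≈ 2.968 bits/symbol.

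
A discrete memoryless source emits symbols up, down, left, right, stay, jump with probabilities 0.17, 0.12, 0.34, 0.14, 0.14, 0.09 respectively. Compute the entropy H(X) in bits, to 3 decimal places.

H = −Σ pᵢ log₂ pᵢ.
−0.17·log₂(0.17) = 0.4346
−0.12·log₂(0.12) = 0.3671
−0.34·log₂(0.34) = 0.5292
−0.14·log₂(0.14) = 0.3971
−0.14·log₂(0.14) = 0.3971
−0.09·log₂(0.09) = 0.3127
Sum ≈ 2.4377 → 2.438 bits.

2.438 bits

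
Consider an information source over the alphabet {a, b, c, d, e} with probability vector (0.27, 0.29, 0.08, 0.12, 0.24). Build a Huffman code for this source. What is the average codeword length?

Repeatedly combine the two least-probable nodes; the expected code length is the sum of the merged weights.
merge 2/25 + 3/25 → 1/5
merge 1/5 + 6/25 → 11/25
merge 27/100 + 29/100 → 14/25
merge 11/25 + 14/25 → 1
L = 1/5 + 11/25 + 14/25 + 1 = 11/5 = 2.2 bits/symbol.

2.2 bits/symbol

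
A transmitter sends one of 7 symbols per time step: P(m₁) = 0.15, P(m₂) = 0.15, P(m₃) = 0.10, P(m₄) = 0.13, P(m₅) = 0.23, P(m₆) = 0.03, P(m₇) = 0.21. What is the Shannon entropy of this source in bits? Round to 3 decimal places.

H = −Σ pᵢ log₂ pᵢ.
−0.15·log₂(0.15) = 0.4105
−0.15·log₂(0.15) = 0.4105
−0.10·log₂(0.10) = 0.3322
−0.13·log₂(0.13) = 0.3826
−0.23·log₂(0.23) = 0.4877
−0.03·log₂(0.03) = 0.1518
−0.21·log₂(0.21) = 0.4728
Sum ≈ 2.6482 → 2.648 bits.

2.648 bits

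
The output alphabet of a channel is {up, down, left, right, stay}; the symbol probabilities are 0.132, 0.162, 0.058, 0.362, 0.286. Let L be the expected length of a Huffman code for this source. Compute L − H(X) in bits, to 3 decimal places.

Entropy H = −Σ p log₂ p ≈ 2.0964 bits.
Huffman merges: 29/500+33/250→19/100; 81/500+19/100→44/125; 143/500+44/125→319/500; 181/500+319/500→1. L = 109/50 ≈ 2.1800.
L − H = 2.1800 − 2.0964 = 0.084 bits.

0.084 bits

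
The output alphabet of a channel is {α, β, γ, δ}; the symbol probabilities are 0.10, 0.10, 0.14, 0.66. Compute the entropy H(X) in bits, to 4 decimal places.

H = −Σ pᵢ log₂ pᵢ.
−0.10·log₂(0.10) = 0.3322
−0.10·log₂(0.10) = 0.3322
−0.14·log₂(0.14) = 0.3971
−0.66·log₂(0.66) = 0.3956
Sum ≈ 1.4571 → 1.4571 bits.

1.4571 bits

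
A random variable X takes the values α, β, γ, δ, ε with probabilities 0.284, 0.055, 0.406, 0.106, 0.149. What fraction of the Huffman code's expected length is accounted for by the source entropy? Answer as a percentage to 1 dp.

98.1%

Entropy H = −Σ p log₂ p ≈ 2.0263 bits.
Huffman merges: 11/200+53/500→161/1000; 149/1000+161/1000→31/100; 71/250+31/100→297/500; 203/500+297/500→1. L = 413/200 ≈ 2.0650.
Efficiency = H/L = 2.0263/2.0650 = 98.1%.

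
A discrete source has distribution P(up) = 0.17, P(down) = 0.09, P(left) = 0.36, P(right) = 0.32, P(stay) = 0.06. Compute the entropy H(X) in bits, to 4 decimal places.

H = −Σ pᵢ log₂ pᵢ.
−0.17·log₂(0.17) = 0.4346
−0.09·log₂(0.09) = 0.3127
−0.36·log₂(0.36) = 0.5306
−0.32·log₂(0.32) = 0.5260
−0.06·log₂(0.06) = 0.2435
Sum ≈ 2.0474 → 2.0474 bits.

2.0474 bits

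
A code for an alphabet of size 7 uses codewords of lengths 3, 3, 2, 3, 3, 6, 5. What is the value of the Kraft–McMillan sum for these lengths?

0.796875

With common denominator 2^6 = 64: Σ 2^(−ℓᵢ) = 8/64 + 8/64 + 16/64 + 8/64 + 8/64 + 1/64 + 2/64 = 51/64 = 0.796875.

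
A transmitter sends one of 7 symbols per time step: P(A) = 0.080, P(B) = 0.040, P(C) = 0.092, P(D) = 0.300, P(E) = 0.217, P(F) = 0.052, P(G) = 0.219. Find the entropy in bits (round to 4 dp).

H = −Σ pᵢ log₂ pᵢ.
−0.080·log₂(0.080) = 0.2915
−0.040·log₂(0.040) = 0.1858
−0.092·log₂(0.092) = 0.3167
−0.300·log₂(0.300) = 0.5211
−0.217·log₂(0.217) = 0.4783
−0.052·log₂(0.052) = 0.2218
−0.219·log₂(0.219) = 0.4798
Sum ≈ 2.4950 → 2.4950 bits.

2.4950 bits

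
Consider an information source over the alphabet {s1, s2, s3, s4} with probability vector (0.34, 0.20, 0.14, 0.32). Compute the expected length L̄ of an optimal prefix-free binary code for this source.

2 bits/symbol

Repeatedly combine the two least-probable nodes; the expected code length is the sum of the merged weights.
merge 7/50 + 1/5 → 17/50
merge 8/25 + 17/50 → 33/50
merge 17/50 + 33/50 → 1
L = 17/50 + 33/50 + 1 = 2 bits/symbol.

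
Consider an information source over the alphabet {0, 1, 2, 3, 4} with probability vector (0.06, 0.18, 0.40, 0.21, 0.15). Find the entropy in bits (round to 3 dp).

H = −Σ pᵢ log₂ pᵢ.
−0.06·log₂(0.06) = 0.2435
−0.18·log₂(0.18) = 0.4453
−0.40·log₂(0.40) = 0.5288
−0.21·log₂(0.21) = 0.4728
−0.15·log₂(0.15) = 0.4105
Sum ≈ 2.1010 → 2.101 bits.

2.101 bits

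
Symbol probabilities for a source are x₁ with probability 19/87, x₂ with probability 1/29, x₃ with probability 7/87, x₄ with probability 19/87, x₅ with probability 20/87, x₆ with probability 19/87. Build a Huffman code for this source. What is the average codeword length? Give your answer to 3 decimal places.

Repeatedly combine the two least-probable nodes; the expected code length is the sum of the merged weights.
merge 1/29 + 7/87 → 10/87
merge 10/87 + 19/87 → 1/3
merge 19/87 + 19/87 → 38/87
merge 20/87 + 1/3 → 49/87
merge 38/87 + 49/87 → 1
L = 10/87 + 1/3 + 38/87 + 49/87 + 1 = 71/29 ≈ 2.448 bits/symbol.

2.448 bits/symbol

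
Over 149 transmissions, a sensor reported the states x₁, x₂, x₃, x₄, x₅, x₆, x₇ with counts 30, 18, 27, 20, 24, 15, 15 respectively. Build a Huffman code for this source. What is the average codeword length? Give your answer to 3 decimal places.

Probabilities are the counts divided by 149.
Repeatedly combine the two least-probable nodes; the expected code length is the sum of the merged weights.
merge 15/149 + 15/149 → 30/149
merge 18/149 + 20/149 → 38/149
merge 24/149 + 27/149 → 51/149
merge 30/149 + 30/149 → 60/149
merge 38/149 + 51/149 → 89/149
merge 60/149 + 89/149 → 1
L = 30/149 + 38/149 + 51/149 + 60/149 + 89/149 + 1 = 417/149 ≈ 2.799 bits/symbol.

2.799 bits/symbol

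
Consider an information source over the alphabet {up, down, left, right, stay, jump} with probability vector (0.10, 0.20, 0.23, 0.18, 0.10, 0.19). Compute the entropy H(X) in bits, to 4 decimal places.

H = −Σ pᵢ log₂ pᵢ.
−0.10·log₂(0.10) = 0.3322
−0.20·log₂(0.20) = 0.4644
−0.23·log₂(0.23) = 0.4877
−0.18·log₂(0.18) = 0.4453
−0.10·log₂(0.10) = 0.3322
−0.19·log₂(0.19) = 0.4552
Sum ≈ 2.5170 → 2.5170 bits.

2.5170 bits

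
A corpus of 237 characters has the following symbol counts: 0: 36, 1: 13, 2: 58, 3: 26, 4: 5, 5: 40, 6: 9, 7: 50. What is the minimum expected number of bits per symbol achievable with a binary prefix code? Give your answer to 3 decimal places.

2.717 bits/symbol

Probabilities are the counts divided by 237.
Repeatedly combine the two least-probable nodes; the expected code length is the sum of the merged weights.
merge 5/237 + 3/79 → 14/237
merge 13/237 + 14/237 → 9/79
merge 26/237 + 9/79 → 53/237
merge 12/79 + 40/237 → 76/237
merge 50/237 + 53/237 → 103/237
merge 58/237 + 76/237 → 134/237
merge 103/237 + 134/237 → 1
L = 14/237 + 9/79 + 53/237 + 76/237 + 103/237 + 134/237 + 1 = 644/237 ≈ 2.717 bits/symbol.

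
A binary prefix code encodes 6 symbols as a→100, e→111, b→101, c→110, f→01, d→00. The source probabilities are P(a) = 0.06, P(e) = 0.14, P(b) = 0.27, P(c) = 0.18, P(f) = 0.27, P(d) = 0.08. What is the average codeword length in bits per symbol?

L̄ = Σ pᵢ·ℓᵢ = 0.06·3 + 0.14·3 + 0.27·3 + 0.18·3 + 0.27·2 + 0.08·2 = 2.65 bits/symbol.

2.65 bits/symbol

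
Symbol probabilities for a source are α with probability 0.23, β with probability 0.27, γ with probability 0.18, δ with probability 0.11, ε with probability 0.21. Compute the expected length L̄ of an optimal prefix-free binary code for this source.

Repeatedly combine the two least-probable nodes; the expected code length is the sum of the merged weights.
merge 11/100 + 9/50 → 29/100
merge 21/100 + 23/100 → 11/25
merge 27/100 + 29/100 → 14/25
merge 11/25 + 14/25 → 1
L = 29/100 + 11/25 + 14/25 + 1 = 229/100 = 2.29 bits/symbol.

2.29 bits/symbol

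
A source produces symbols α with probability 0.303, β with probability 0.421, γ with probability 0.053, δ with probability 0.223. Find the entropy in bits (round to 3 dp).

H = −Σ pᵢ log₂ pᵢ.
−0.303·log₂(0.303) = 0.5220
−0.421·log₂(0.421) = 0.5255
−0.053·log₂(0.053) = 0.2246
−0.223·log₂(0.223) = 0.4828
Sum ≈ 1.7548 → 1.755 bits.

1.755 bits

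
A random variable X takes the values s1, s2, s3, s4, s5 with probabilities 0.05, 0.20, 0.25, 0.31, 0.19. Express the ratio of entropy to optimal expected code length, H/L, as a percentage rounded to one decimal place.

Entropy H = −Σ p log₂ p ≈ 2.1595 bits.
Huffman merges: 1/20+19/100→6/25; 1/5+6/25→11/25; 1/4+31/100→14/25; 11/25+14/25→1. L = 56/25 ≈ 2.2400.
Efficiency = H/L = 2.1595/2.2400 = 96.4%.

96.4%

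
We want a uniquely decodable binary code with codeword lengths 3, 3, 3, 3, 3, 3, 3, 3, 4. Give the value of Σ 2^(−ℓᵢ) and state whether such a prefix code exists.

With common denominator 2^4 = 16: Σ 2^(−ℓᵢ) = 2/16 + 2/16 + 2/16 + 2/16 + 2/16 + 2/16 + 2/16 + 2/16 + 1/16 = 17/16 = 1.0625.
Kraft's inequality requires Σ ≤ 1; here Σ = 1.0625 > 1, so no such prefix code exists.

1.0625; no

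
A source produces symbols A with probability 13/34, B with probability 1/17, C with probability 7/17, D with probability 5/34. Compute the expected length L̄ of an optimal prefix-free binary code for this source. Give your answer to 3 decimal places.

Repeatedly combine the two least-probable nodes; the expected code length is the sum of the merged weights.
merge 1/17 + 5/34 → 7/34
merge 7/34 + 13/34 → 10/17
merge 7/17 + 10/17 → 1
L = 7/34 + 10/17 + 1 = 61/34 ≈ 1.794 bits/symbol.

1.794 bits/symbol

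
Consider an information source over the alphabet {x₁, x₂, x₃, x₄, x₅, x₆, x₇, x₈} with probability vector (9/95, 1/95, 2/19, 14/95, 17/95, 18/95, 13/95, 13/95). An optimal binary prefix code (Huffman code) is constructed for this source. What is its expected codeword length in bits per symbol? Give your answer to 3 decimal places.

Repeatedly combine the two least-probable nodes; the expected code length is the sum of the merged weights.
merge 1/95 + 9/95 → 2/19
merge 2/19 + 2/19 → 4/19
merge 13/95 + 13/95 → 26/95
merge 14/95 + 17/95 → 31/95
merge 18/95 + 4/19 → 2/5
merge 26/95 + 31/95 → 3/5
merge 2/5 + 3/5 → 1
L = 2/19 + 4/19 + 26/95 + 31/95 + 2/5 + 3/5 + 1 = 277/95 ≈ 2.916 bits/symbol.

2.916 bits/symbol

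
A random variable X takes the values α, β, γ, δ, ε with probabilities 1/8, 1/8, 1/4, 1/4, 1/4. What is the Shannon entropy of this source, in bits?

Each probability is a power of 1/2, so log₂(1/p) is an integer.
H = Σ p·log₂(1/p) = 1/8·3 + 1/8·3 + 1/4·2 + 1/4·2 + 1/4·2 = 2.25 bits.

2.25 bits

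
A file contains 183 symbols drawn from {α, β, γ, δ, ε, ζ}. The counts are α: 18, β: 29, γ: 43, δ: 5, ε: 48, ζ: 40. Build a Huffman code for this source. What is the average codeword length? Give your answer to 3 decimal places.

Probabilities are the counts divided by 183.
Repeatedly combine the two least-probable nodes; the expected code length is the sum of the merged weights.
merge 5/183 + 6/61 → 23/183
merge 23/183 + 29/183 → 52/183
merge 40/183 + 43/183 → 83/183
merge 16/61 + 52/183 → 100/183
merge 83/183 + 100/183 → 1
L = 23/183 + 52/183 + 83/183 + 100/183 + 1 = 147/61 ≈ 2.410 bits/symbol.

2.410 bits/symbol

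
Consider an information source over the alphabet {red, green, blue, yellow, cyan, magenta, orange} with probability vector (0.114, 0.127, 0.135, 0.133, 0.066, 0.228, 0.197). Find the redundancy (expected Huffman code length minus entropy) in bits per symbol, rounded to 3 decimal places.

Entropy H = −Σ p log₂ p ≈ 2.7192 bits.
Huffman merges: 33/500+57/500→9/50; 127/1000+133/1000→13/50; 27/200+9/50→63/200; 197/1000+57/250→17/40; 13/50+63/200→23/40; 17/40+23/40→1. L = 551/200 ≈ 2.7550.
L − H = 2.7550 − 2.7192 = 0.036 bits.

0.036 bits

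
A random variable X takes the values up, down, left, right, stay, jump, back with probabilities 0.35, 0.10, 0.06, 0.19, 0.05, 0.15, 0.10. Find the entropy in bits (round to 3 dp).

H = −Σ pᵢ log₂ pᵢ.
−0.35·log₂(0.35) = 0.5301
−0.10·log₂(0.10) = 0.3322
−0.06·log₂(0.06) = 0.2435
−0.19·log₂(0.19) = 0.4552
−0.05·log₂(0.05) = 0.2161
−0.15·log₂(0.15) = 0.4105
−0.10·log₂(0.10) = 0.3322
Sum ≈ 2.5199 → 2.520 bits.

2.520 bits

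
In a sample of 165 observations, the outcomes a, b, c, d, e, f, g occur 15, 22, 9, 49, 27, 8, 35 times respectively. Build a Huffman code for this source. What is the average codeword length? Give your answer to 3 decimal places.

Probabilities are the counts divided by 165.
Repeatedly combine the two least-probable nodes; the expected code length is the sum of the merged weights.
merge 8/165 + 3/55 → 17/165
merge 1/11 + 17/165 → 32/165
merge 2/15 + 9/55 → 49/165
merge 32/165 + 7/33 → 67/165
merge 49/165 + 49/165 → 98/165
merge 67/165 + 98/165 → 1
L = 17/165 + 32/165 + 49/165 + 67/165 + 98/165 + 1 = 428/165 ≈ 2.594 bits/symbol.

2.594 bits/symbol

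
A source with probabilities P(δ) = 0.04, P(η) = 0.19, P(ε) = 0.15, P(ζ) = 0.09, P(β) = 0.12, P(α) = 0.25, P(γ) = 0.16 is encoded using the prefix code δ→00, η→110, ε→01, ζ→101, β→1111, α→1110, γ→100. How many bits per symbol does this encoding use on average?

L̄ = Σ pᵢ·ℓᵢ = 0.04·2 + 0.19·3 + 0.15·2 + 0.09·3 + 0.12·4 + 0.25·4 + 0.16·3 = 3.18 bits/symbol.

3.18 bits/symbol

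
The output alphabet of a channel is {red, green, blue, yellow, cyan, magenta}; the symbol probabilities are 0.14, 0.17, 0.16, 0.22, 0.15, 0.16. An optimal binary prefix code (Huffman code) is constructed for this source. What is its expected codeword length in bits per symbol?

2.61 bits/symbol

Repeatedly combine the two least-probable nodes; the expected code length is the sum of the merged weights.
merge 7/50 + 3/20 → 29/100
merge 4/25 + 4/25 → 8/25
merge 17/100 + 11/50 → 39/100
merge 29/100 + 8/25 → 61/100
merge 39/100 + 61/100 → 1
L = 29/100 + 8/25 + 39/100 + 61/100 + 1 = 261/100 = 2.61 bits/symbol.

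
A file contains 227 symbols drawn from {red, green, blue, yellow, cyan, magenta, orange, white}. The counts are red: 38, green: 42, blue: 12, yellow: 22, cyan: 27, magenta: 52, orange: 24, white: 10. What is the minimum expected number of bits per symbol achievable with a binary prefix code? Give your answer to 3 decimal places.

2.868 bits/symbol

Probabilities are the counts divided by 227.
Repeatedly combine the two least-probable nodes; the expected code length is the sum of the merged weights.
merge 10/227 + 12/227 → 22/227
merge 22/227 + 22/227 → 44/227
merge 24/227 + 27/227 → 51/227
merge 38/227 + 42/227 → 80/227
merge 44/227 + 51/227 → 95/227
merge 52/227 + 80/227 → 132/227
merge 95/227 + 132/227 → 1
L = 22/227 + 44/227 + 51/227 + 80/227 + 95/227 + 132/227 + 1 = 651/227 ≈ 2.868 bits/symbol.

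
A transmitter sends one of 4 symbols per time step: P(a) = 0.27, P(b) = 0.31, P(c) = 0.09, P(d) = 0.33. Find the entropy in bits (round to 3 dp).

1.874 bits

H = −Σ pᵢ log₂ pᵢ.
−0.27·log₂(0.27) = 0.5100
−0.31·log₂(0.31) = 0.5238
−0.09·log₂(0.09) = 0.3127
−0.33·log₂(0.33) = 0.5278
Sum ≈ 1.8743 → 1.874 bits.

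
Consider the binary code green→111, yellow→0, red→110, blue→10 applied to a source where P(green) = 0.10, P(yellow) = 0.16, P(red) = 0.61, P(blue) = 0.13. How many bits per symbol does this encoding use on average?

2.55 bits/symbol

L̄ = Σ pᵢ·ℓᵢ = 0.10·3 + 0.16·1 + 0.61·3 + 0.13·2 = 2.55 bits/symbol.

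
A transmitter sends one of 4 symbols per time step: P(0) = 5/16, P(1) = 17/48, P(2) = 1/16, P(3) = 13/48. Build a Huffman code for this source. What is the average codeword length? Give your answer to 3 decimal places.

1.979 bits/symbol

Repeatedly combine the two least-probable nodes; the expected code length is the sum of the merged weights.
merge 1/16 + 13/48 → 1/3
merge 5/16 + 1/3 → 31/48
merge 17/48 + 31/48 → 1
L = 1/3 + 31/48 + 1 = 95/48 ≈ 1.979 bits/symbol.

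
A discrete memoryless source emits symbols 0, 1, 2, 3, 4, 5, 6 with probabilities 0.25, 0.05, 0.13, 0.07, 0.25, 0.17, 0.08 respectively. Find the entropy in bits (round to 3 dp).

2.593 bits

H = −Σ pᵢ log₂ pᵢ.
−0.25·log₂(0.25) = 0.5000
−0.05·log₂(0.05) = 0.2161
−0.13·log₂(0.13) = 0.3826
−0.07·log₂(0.07) = 0.2686
−0.25·log₂(0.25) = 0.5000
−0.17·log₂(0.17) = 0.4346
−0.08·log₂(0.08) = 0.2915
Sum ≈ 2.5934 → 2.593 bits.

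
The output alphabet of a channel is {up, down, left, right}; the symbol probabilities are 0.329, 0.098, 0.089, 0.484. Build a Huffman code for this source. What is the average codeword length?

Repeatedly combine the two least-probable nodes; the expected code length is the sum of the merged weights.
merge 89/1000 + 49/500 → 187/1000
merge 187/1000 + 329/1000 → 129/250
merge 121/250 + 129/250 → 1
L = 187/1000 + 129/250 + 1 = 1703/1000 = 1.703 bits/symbol.

1.703 bits/symbol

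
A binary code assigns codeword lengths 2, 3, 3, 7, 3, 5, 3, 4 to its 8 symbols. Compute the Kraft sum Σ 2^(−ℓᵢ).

0.8515625

With common denominator 2^7 = 128: Σ 2^(−ℓᵢ) = 32/128 + 16/128 + 16/128 + 1/128 + 16/128 + 4/128 + 16/128 + 8/128 = 109/128 = 0.8515625.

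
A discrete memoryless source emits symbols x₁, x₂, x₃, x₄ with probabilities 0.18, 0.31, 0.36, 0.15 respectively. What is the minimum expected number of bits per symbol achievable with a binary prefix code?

1.97 bits/symbol

Repeatedly combine the two least-probable nodes; the expected code length is the sum of the merged weights.
merge 3/20 + 9/50 → 33/100
merge 31/100 + 33/100 → 16/25
merge 9/25 + 16/25 → 1
L = 33/100 + 16/25 + 1 = 197/100 = 1.97 bits/symbol.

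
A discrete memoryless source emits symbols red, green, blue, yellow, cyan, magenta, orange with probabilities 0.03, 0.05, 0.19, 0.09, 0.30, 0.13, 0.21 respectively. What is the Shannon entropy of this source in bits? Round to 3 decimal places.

2.512 bits

H = −Σ pᵢ log₂ pᵢ.
−0.03·log₂(0.03) = 0.1518
−0.05·log₂(0.05) = 0.2161
−0.19·log₂(0.19) = 0.4552
−0.09·log₂(0.09) = 0.3127
−0.30·log₂(0.30) = 0.5211
−0.13·log₂(0.13) = 0.3826
−0.21·log₂(0.21) = 0.4728
Sum ≈ 2.5123 → 2.512 bits.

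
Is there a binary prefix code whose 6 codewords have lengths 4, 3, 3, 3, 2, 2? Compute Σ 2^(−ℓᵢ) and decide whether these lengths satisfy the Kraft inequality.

0.9375; yes

With common denominator 2^4 = 16: Σ 2^(−ℓᵢ) = 1/16 + 2/16 + 2/16 + 2/16 + 4/16 + 4/16 = 15/16 = 0.9375.
Kraft's inequality requires Σ ≤ 1; here Σ = 0.9375 ≤ 1, so such a prefix code exists.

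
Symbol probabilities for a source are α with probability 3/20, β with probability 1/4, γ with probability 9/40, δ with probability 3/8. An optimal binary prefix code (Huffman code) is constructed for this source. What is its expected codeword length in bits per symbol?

2 bits/symbol

Repeatedly combine the two least-probable nodes; the expected code length is the sum of the merged weights.
merge 3/20 + 9/40 → 3/8
merge 1/4 + 3/8 → 5/8
merge 3/8 + 5/8 → 1
L = 3/8 + 5/8 + 1 = 2 bits/symbol.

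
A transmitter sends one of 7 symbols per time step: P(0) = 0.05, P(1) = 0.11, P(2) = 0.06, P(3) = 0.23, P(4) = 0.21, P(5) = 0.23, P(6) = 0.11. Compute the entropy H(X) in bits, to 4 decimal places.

H = −Σ pᵢ log₂ pᵢ.
−0.05·log₂(0.05) = 0.2161
−0.11·log₂(0.11) = 0.3503
−0.06·log₂(0.06) = 0.2435
−0.23·log₂(0.23) = 0.4877
−0.21·log₂(0.21) = 0.4728
−0.23·log₂(0.23) = 0.4877
−0.11·log₂(0.11) = 0.3503
Sum ≈ 2.6084 → 2.6084 bits.

2.6084 bits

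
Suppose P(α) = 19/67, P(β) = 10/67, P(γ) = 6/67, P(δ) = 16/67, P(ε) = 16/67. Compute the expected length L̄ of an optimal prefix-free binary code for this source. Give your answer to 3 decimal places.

Repeatedly combine the two least-probable nodes; the expected code length is the sum of the merged weights.
merge 6/67 + 10/67 → 16/67
merge 16/67 + 16/67 → 32/67
merge 16/67 + 19/67 → 35/67
merge 32/67 + 35/67 → 1
L = 16/67 + 32/67 + 35/67 + 1 = 150/67 ≈ 2.239 bits/symbol.

2.239 bits/symbol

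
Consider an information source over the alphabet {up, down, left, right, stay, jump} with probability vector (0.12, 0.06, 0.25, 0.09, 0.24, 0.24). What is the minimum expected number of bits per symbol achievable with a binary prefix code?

2.42 bits/symbol

Repeatedly combine the two least-probable nodes; the expected code length is the sum of the merged weights.
merge 3/50 + 9/100 → 3/20
merge 3/25 + 3/20 → 27/100
merge 6/25 + 6/25 → 12/25
merge 1/4 + 27/100 → 13/25
merge 12/25 + 13/25 → 1
L = 3/20 + 27/100 + 12/25 + 13/25 + 1 = 121/50 = 2.42 bits/symbol.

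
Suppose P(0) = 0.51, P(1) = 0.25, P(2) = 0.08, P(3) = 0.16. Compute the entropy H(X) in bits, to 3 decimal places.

1.710 bits

H = −Σ pᵢ log₂ pᵢ.
−0.51·log₂(0.51) = 0.4954
−0.25·log₂(0.25) = 0.5000
−0.08·log₂(0.08) = 0.2915
−0.16·log₂(0.16) = 0.4230
Sum ≈ 1.7100 → 1.710 bits.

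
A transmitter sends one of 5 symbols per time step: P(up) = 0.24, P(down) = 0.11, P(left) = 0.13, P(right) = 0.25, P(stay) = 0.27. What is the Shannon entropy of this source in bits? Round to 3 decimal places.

H = −Σ pᵢ log₂ pᵢ.
−0.24·log₂(0.24) = 0.4941
−0.11·log₂(0.11) = 0.3503
−0.13·log₂(0.13) = 0.3826
−0.25·log₂(0.25) = 0.5000
−0.27·log₂(0.27) = 0.5100
Sum ≈ 2.2371 → 2.237 bits.

2.237 bits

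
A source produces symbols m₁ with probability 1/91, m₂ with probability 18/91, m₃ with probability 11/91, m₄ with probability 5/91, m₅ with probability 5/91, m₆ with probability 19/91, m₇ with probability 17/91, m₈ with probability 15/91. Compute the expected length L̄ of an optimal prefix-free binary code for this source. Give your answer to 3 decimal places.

2.780 bits/symbol

Repeatedly combine the two least-probable nodes; the expected code length is the sum of the merged weights.
merge 1/91 + 5/91 → 6/91
merge 5/91 + 6/91 → 11/91
merge 11/91 + 11/91 → 22/91
merge 15/91 + 17/91 → 32/91
merge 18/91 + 19/91 → 37/91
merge 22/91 + 32/91 → 54/91
merge 37/91 + 54/91 → 1
L = 6/91 + 11/91 + 22/91 + 32/91 + 37/91 + 54/91 + 1 = 253/91 ≈ 2.780 bits/symbol.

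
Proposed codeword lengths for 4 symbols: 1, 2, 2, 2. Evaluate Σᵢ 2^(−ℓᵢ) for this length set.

With common denominator 2^2 = 4: Σ 2^(−ℓᵢ) = 2/4 + 1/4 + 1/4 + 1/4 = 5/4 = 1.25.

1.25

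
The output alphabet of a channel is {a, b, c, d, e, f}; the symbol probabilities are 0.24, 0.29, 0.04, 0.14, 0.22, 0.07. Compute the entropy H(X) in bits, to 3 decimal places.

H = −Σ pᵢ log₂ pᵢ.
−0.24·log₂(0.24) = 0.4941
−0.29·log₂(0.29) = 0.5179
−0.04·log₂(0.04) = 0.1858
−0.14·log₂(0.14) = 0.3971
−0.22·log₂(0.22) = 0.4806
−0.07·log₂(0.07) = 0.2686
Sum ≈ 2.3440 → 2.344 bits.

2.344 bits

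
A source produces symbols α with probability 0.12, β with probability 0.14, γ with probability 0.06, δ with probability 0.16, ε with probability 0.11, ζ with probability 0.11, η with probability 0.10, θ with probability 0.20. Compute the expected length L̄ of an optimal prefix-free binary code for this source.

Repeatedly combine the two least-probable nodes; the expected code length is the sum of the merged weights.
merge 3/50 + 1/10 → 4/25
merge 11/100 + 11/100 → 11/50
merge 3/25 + 7/50 → 13/50
merge 4/25 + 4/25 → 8/25
merge 1/5 + 11/50 → 21/50
merge 13/50 + 8/25 → 29/50
merge 21/50 + 29/50 → 1
L = 4/25 + 11/50 + 13/50 + 8/25 + 21/50 + 29/50 + 1 = 74/25 = 2.96 bits/symbol.

2.96 bits/symbol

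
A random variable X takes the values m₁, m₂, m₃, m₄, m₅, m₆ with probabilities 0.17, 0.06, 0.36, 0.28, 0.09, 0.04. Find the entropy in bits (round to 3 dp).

H = −Σ pᵢ log₂ pᵢ.
−0.17·log₂(0.17) = 0.4346
−0.06·log₂(0.06) = 0.2435
−0.36·log₂(0.36) = 0.5306
−0.28·log₂(0.28) = 0.5142
−0.09·log₂(0.09) = 0.3127
−0.04·log₂(0.04) = 0.1858
Sum ≈ 2.2214 → 2.221 bits.

2.221 bits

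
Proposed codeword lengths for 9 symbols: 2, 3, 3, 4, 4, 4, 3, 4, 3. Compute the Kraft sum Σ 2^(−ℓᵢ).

1

With common denominator 2^4 = 16: Σ 2^(−ℓᵢ) = 4/16 + 2/16 + 2/16 + 1/16 + 1/16 + 1/16 + 2/16 + 1/16 + 2/16 = 16/16 = 1.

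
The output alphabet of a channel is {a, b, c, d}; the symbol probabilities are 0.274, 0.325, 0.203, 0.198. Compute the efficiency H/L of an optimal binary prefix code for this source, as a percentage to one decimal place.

Entropy H = −Σ p log₂ p ≈ 1.9684 bits.
Huffman merges: 99/500+203/1000→401/1000; 137/500+13/40→599/1000; 401/1000+599/1000→1. L = 2 ≈ 2.0000.
Efficiency = H/L = 1.9684/2.0000 = 98.4%.

98.4%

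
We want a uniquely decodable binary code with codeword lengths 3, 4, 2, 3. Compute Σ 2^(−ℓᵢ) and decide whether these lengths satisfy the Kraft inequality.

With common denominator 2^4 = 16: Σ 2^(−ℓᵢ) = 2/16 + 1/16 + 4/16 + 2/16 = 9/16 = 0.5625.
Kraft's inequality requires Σ ≤ 1; here Σ = 0.5625 ≤ 1, so such a prefix code exists.

0.5625; yes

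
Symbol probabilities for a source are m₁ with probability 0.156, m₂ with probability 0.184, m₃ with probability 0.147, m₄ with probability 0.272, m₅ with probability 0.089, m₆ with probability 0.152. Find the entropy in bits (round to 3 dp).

2.509 bits

H = −Σ pᵢ log₂ pᵢ.
−0.156·log₂(0.156) = 0.4181
−0.184·log₂(0.184) = 0.4494
−0.147·log₂(0.147) = 0.4066
−0.272·log₂(0.272) = 0.5109
−0.089·log₂(0.089) = 0.3106
−0.152·log₂(0.152) = 0.4131
Sum ≈ 2.5088 → 2.509 bits.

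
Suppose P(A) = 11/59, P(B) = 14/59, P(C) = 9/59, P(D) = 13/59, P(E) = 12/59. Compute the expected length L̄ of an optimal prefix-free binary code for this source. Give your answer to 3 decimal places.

2.339 bits/symbol

Repeatedly combine the two least-probable nodes; the expected code length is the sum of the merged weights.
merge 9/59 + 11/59 → 20/59
merge 12/59 + 13/59 → 25/59
merge 14/59 + 20/59 → 34/59
merge 25/59 + 34/59 → 1
L = 20/59 + 25/59 + 34/59 + 1 = 138/59 ≈ 2.339 bits/symbol.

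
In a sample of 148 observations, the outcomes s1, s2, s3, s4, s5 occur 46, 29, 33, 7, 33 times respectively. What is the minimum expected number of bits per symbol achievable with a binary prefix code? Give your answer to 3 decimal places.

Probabilities are the counts divided by 148.
Repeatedly combine the two least-probable nodes; the expected code length is the sum of the merged weights.
merge 7/148 + 29/148 → 9/37
merge 33/148 + 33/148 → 33/74
merge 9/37 + 23/74 → 41/74
merge 33/74 + 41/74 → 1
L = 9/37 + 33/74 + 41/74 + 1 = 83/37 ≈ 2.243 bits/symbol.

2.243 bits/symbol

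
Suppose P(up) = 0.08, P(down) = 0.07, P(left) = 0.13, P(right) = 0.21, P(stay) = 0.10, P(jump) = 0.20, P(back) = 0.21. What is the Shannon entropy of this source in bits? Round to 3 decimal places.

H = −Σ pᵢ log₂ pᵢ.
−0.08·log₂(0.08) = 0.2915
−0.07·log₂(0.07) = 0.2686
−0.13·log₂(0.13) = 0.3826
−0.21·log₂(0.21) = 0.4728
−0.10·log₂(0.10) = 0.3322
−0.20·log₂(0.20) = 0.4644
−0.21·log₂(0.21) = 0.4728
Sum ≈ 2.6849 → 2.685 bits.

2.685 bits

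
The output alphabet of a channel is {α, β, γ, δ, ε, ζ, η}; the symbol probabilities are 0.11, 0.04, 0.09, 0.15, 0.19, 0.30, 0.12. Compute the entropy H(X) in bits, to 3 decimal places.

2.603 bits

H = −Σ pᵢ log₂ pᵢ.
−0.11·log₂(0.11) = 0.3503
−0.04·log₂(0.04) = 0.1858
−0.09·log₂(0.09) = 0.3127
−0.15·log₂(0.15) = 0.4105
−0.19·log₂(0.19) = 0.4552
−0.30·log₂(0.30) = 0.5211
−0.12·log₂(0.12) = 0.3671
Sum ≈ 2.6026 → 2.603 bits.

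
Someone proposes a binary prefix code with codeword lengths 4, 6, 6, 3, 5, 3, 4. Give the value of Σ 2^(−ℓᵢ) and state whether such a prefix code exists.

With common denominator 2^6 = 64: Σ 2^(−ℓᵢ) = 4/64 + 1/64 + 1/64 + 8/64 + 2/64 + 8/64 + 4/64 = 28/64 = 0.4375.
Kraft's inequality requires Σ ≤ 1; here Σ = 0.4375 ≤ 1, so such a prefix code exists.

0.4375; yes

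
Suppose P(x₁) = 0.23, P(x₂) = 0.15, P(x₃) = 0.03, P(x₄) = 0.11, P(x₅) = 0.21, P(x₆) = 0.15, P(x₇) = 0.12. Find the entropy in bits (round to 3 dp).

2.651 bits

H = −Σ pᵢ log₂ pᵢ.
−0.23·log₂(0.23) = 0.4877
−0.15·log₂(0.15) = 0.4105
−0.03·log₂(0.03) = 0.1518
−0.11·log₂(0.11) = 0.3503
−0.21·log₂(0.21) = 0.4728
−0.15·log₂(0.15) = 0.4105
−0.12·log₂(0.12) = 0.3671
Sum ≈ 2.6507 → 2.651 bits.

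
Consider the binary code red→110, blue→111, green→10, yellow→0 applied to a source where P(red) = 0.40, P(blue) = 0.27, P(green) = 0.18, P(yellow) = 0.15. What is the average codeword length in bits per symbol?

L̄ = Σ pᵢ·ℓᵢ = 0.40·3 + 0.27·3 + 0.18·2 + 0.15·1 = 2.52 bits/symbol.

2.52 bits/symbol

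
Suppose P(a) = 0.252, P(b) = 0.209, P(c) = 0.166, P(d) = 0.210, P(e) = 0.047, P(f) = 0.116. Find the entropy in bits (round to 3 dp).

2.444 bits

H = −Σ pᵢ log₂ pᵢ.
−0.252·log₂(0.252) = 0.5011
−0.209·log₂(0.209) = 0.4720
−0.166·log₂(0.166) = 0.4301
−0.210·log₂(0.210) = 0.4728
−0.047·log₂(0.047) = 0.2073
−0.116·log₂(0.116) = 0.3605
Sum ≈ 2.4438 → 2.444 bits.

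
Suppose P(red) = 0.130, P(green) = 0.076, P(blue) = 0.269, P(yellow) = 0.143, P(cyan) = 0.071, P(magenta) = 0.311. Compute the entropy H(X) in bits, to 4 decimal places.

H = −Σ pᵢ log₂ pᵢ.
−0.130·log₂(0.130) = 0.3826
−0.076·log₂(0.076) = 0.2826
−0.269·log₂(0.269) = 0.5096
−0.143·log₂(0.143) = 0.4012
−0.071·log₂(0.071) = 0.2709
−0.311·log₂(0.311) = 0.5240
Sum ≈ 2.3710 → 2.3710 bits.

2.3710 bits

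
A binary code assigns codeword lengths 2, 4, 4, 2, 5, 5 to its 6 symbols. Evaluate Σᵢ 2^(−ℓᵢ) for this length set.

0.6875

With common denominator 2^5 = 32: Σ 2^(−ℓᵢ) = 8/32 + 2/32 + 2/32 + 8/32 + 1/32 + 1/32 = 22/32 = 0.6875.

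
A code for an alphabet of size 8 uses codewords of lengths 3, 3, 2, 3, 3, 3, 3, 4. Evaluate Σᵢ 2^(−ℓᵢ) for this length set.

With common denominator 2^4 = 16: Σ 2^(−ℓᵢ) = 2/16 + 2/16 + 4/16 + 2/16 + 2/16 + 2/16 + 2/16 + 1/16 = 17/16 = 1.0625.

1.0625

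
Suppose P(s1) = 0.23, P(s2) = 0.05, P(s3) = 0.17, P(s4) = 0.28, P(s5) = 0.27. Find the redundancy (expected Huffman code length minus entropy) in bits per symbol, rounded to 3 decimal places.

0.057 bits

Entropy H = −Σ p log₂ p ≈ 2.1626 bits.
Huffman merges: 1/20+17/100→11/50; 11/50+23/100→9/20; 27/100+7/25→11/20; 9/20+11/20→1. L = 111/50 ≈ 2.2200.
L − H = 2.2200 − 2.1626 = 0.057 bits.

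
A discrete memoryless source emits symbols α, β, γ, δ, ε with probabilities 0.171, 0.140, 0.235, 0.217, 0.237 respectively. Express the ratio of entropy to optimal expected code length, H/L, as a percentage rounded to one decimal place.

99.3%

Entropy H = −Σ p log₂ p ≈ 2.2944 bits.
Huffman merges: 7/50+171/1000→311/1000; 217/1000+47/200→113/250; 237/1000+311/1000→137/250; 113/250+137/250→1. L = 2311/1000 ≈ 2.3110.
Efficiency = H/L = 2.2944/2.3110 = 99.3%.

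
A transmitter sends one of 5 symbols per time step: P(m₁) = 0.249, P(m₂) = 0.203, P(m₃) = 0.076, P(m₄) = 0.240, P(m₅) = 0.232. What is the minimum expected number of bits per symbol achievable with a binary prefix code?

Repeatedly combine the two least-probable nodes; the expected code length is the sum of the merged weights.
merge 19/250 + 203/1000 → 279/1000
merge 29/125 + 6/25 → 59/125
merge 249/1000 + 279/1000 → 66/125
merge 59/125 + 66/125 → 1
L = 279/1000 + 59/125 + 66/125 + 1 = 2279/1000 = 2.279 bits/symbol.

2.279 bits/symbol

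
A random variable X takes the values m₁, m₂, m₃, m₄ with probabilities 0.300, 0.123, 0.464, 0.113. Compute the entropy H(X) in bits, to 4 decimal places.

H = −Σ pᵢ log₂ pᵢ.
−0.300·log₂(0.300) = 0.5211
−0.123·log₂(0.123) = 0.3719
−0.464·log₂(0.464) = 0.5140
−0.113·log₂(0.113) = 0.3555
Sum ≈ 1.7624 → 1.7624 bits.

1.7624 bits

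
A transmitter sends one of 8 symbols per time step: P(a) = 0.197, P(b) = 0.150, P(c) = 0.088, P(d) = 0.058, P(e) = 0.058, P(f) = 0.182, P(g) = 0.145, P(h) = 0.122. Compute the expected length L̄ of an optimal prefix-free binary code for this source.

Repeatedly combine the two least-probable nodes; the expected code length is the sum of the merged weights.
merge 29/500 + 29/500 → 29/250
merge 11/125 + 29/250 → 51/250
merge 61/500 + 29/200 → 267/1000
merge 3/20 + 91/500 → 83/250
merge 197/1000 + 51/250 → 401/1000
merge 267/1000 + 83/250 → 599/1000
merge 401/1000 + 599/1000 → 1
L = 29/250 + 51/250 + 267/1000 + 83/250 + 401/1000 + 599/1000 + 1 = 2919/1000 = 2.919 bits/symbol.

2.919 bits/symbol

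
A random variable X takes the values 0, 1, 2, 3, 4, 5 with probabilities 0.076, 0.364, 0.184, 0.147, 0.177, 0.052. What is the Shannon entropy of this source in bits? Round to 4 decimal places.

2.3332 bits

H = −Σ pᵢ log₂ pᵢ.
−0.076·log₂(0.076) = 0.2826
−0.364·log₂(0.364) = 0.5307
−0.184·log₂(0.184) = 0.4494
−0.147·log₂(0.147) = 0.4066
−0.177·log₂(0.177) = 0.4422
−0.052·log₂(0.052) = 0.2218
Sum ≈ 2.3332 → 2.3332 bits.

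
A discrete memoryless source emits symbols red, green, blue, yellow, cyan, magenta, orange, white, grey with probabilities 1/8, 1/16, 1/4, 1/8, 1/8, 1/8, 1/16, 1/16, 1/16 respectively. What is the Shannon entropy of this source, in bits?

3 bits

Each probability is a power of 1/2, so log₂(1/p) is an integer.
H = Σ p·log₂(1/p) = 1/8·3 + 1/16·4 + 1/4·2 + 1/8·3 + 1/8·3 + 1/8·3 + 1/16·4 + 1/16·4 + 1/16·4 = 3 bits.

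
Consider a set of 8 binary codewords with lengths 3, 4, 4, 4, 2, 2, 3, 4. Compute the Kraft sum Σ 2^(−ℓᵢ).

With common denominator 2^4 = 16: Σ 2^(−ℓᵢ) = 2/16 + 1/16 + 1/16 + 1/16 + 4/16 + 4/16 + 2/16 + 1/16 = 16/16 = 1.

1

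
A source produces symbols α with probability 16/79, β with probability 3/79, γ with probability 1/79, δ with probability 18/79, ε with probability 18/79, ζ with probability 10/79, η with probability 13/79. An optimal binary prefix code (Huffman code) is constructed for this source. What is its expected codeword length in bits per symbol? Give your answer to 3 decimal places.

Repeatedly combine the two least-probable nodes; the expected code length is the sum of the merged weights.
merge 1/79 + 3/79 → 4/79
merge 4/79 + 10/79 → 14/79
merge 13/79 + 14/79 → 27/79
merge 16/79 + 18/79 → 34/79
merge 18/79 + 27/79 → 45/79
merge 34/79 + 45/79 → 1
L = 4/79 + 14/79 + 27/79 + 34/79 + 45/79 + 1 = 203/79 ≈ 2.570 bits/symbol.

2.570 bits/symbol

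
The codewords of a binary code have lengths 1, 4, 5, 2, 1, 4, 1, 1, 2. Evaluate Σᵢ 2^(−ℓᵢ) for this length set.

With common denominator 2^5 = 32: Σ 2^(−ℓᵢ) = 16/32 + 2/32 + 1/32 + 8/32 + 16/32 + 2/32 + 16/32 + 16/32 + 8/32 = 85/32 = 2.65625.

2.65625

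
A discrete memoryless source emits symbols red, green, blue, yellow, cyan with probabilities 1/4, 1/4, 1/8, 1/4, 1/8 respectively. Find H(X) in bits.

Each probability is a power of 1/2, so log₂(1/p) is an integer.
H = Σ p·log₂(1/p) = 1/4·2 + 1/4·2 + 1/8·3 + 1/4·2 + 1/8·3 = 2.25 bits.

2.25 bits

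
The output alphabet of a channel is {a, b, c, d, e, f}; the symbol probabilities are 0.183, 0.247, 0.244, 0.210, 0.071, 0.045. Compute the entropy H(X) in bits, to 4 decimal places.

2.3883 bits

H = −Σ pᵢ log₂ pᵢ.
−0.183·log₂(0.183) = 0.4484
−0.247·log₂(0.247) = 0.4983
−0.244·log₂(0.244) = 0.4966
−0.210·log₂(0.210) = 0.4728
−0.071·log₂(0.071) = 0.2709
−0.045·log₂(0.045) = 0.2013
Sum ≈ 2.3883 → 2.3883 bits.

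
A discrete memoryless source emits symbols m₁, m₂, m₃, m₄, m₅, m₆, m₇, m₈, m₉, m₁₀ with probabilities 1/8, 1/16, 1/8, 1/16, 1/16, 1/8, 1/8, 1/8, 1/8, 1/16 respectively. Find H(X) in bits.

Each probability is a power of 1/2, so log₂(1/p) is an integer.
H = Σ p·log₂(1/p) = 1/8·3 + 1/16·4 + 1/8·3 + 1/16·4 + 1/16·4 + 1/8·3 + 1/8·3 + 1/8·3 + 1/8·3 + 1/16·4 = 3.25 bits.

3.25 bits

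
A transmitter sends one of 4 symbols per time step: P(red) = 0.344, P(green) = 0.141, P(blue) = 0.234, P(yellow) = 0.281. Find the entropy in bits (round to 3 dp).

H = −Σ pᵢ log₂ pᵢ.
−0.344·log₂(0.344) = 0.5296
−0.141·log₂(0.141) = 0.3985
−0.234·log₂(0.234) = 0.4903
−0.281·log₂(0.281) = 0.5146
Sum ≈ 1.9330 → 1.933 bits.

1.933 bits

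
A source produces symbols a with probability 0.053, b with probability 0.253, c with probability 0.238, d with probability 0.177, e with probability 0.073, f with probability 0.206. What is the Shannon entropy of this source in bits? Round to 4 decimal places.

2.4065 bits

H = −Σ pᵢ log₂ pᵢ.
−0.053·log₂(0.053) = 0.2246
−0.253·log₂(0.253) = 0.5016
−0.238·log₂(0.238) = 0.4929
−0.177·log₂(0.177) = 0.4422
−0.073·log₂(0.073) = 0.2756
−0.206·log₂(0.206) = 0.4695
Sum ≈ 2.4065 → 2.4065 bits.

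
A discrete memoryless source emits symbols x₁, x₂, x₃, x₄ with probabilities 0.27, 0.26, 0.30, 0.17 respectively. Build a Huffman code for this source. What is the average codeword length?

2 bits/symbol

Repeatedly combine the two least-probable nodes; the expected code length is the sum of the merged weights.
merge 17/100 + 13/50 → 43/100
merge 27/100 + 3/10 → 57/100
merge 43/100 + 57/100 → 1
L = 43/100 + 57/100 + 1 = 2 bits/symbol.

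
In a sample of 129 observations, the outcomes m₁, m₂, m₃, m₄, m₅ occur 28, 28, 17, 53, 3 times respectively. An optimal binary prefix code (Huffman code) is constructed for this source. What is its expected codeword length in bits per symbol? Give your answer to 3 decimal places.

Probabilities are the counts divided by 129.
Repeatedly combine the two least-probable nodes; the expected code length is the sum of the merged weights.
merge 1/43 + 17/129 → 20/129
merge 20/129 + 28/129 → 16/43
merge 28/129 + 16/43 → 76/129
merge 53/129 + 76/129 → 1
L = 20/129 + 16/43 + 76/129 + 1 = 91/43 ≈ 2.116 bits/symbol.

2.116 bits/symbol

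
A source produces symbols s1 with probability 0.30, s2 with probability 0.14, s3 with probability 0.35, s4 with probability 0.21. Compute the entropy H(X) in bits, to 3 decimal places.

1.921 bits

H = −Σ pᵢ log₂ pᵢ.
−0.30·log₂(0.30) = 0.5211
−0.14·log₂(0.14) = 0.3971
−0.35·log₂(0.35) = 0.5301
−0.21·log₂(0.21) = 0.4728
Sum ≈ 1.9211 → 1.921 bits.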